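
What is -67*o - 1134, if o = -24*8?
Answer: 11730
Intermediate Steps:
o = -192
-67*o - 1134 = -67*(-192) - 1134 = 12864 - 1134 = 11730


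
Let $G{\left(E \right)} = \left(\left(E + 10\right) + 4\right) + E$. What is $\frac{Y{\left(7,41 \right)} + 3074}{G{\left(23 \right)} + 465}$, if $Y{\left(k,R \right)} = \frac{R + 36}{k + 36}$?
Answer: $\frac{132259}{22575} \approx 5.8587$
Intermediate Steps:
$G{\left(E \right)} = 14 + 2 E$ ($G{\left(E \right)} = \left(\left(10 + E\right) + 4\right) + E = \left(14 + E\right) + E = 14 + 2 E$)
$Y{\left(k,R \right)} = \frac{36 + R}{36 + k}$
$\frac{Y{\left(7,41 \right)} + 3074}{G{\left(23 \right)} + 465} = \frac{\frac{36 + 41}{36 + 7} + 3074}{\left(14 + 2 \cdot 23\right) + 465} = \frac{\frac{1}{43} \cdot 77 + 3074}{\left(14 + 46\right) + 465} = \frac{\frac{1}{43} \cdot 77 + 3074}{60 + 465} = \frac{\frac{77}{43} + 3074}{525} = \frac{132259}{43} \cdot \frac{1}{525} = \frac{132259}{22575}$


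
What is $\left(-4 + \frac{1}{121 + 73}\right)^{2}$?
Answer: $\frac{600625}{37636} \approx 15.959$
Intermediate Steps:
$\left(-4 + \frac{1}{121 + 73}\right)^{2} = \left(-4 + \frac{1}{194}\right)^{2} = \left(- \frac{775}{194}\right)^{2} = \frac{600625}{37636}$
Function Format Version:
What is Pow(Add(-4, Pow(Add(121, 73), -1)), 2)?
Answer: Rational(600625, 37636) ≈ 15.959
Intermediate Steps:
Pow(Add(-4, Pow(Add(121, 73), -1)), 2) = Pow(Add(-4, Pow(194, -1)), 2) = Pow(Add(-4, Rational(1, 194)), 2) = Pow(Rational(-775, 194), 2) = Rational(600625, 37636)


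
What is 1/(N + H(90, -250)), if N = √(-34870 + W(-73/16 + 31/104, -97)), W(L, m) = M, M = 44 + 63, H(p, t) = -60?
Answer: -60/38363 - I*√34763/38363 ≈ -0.001564 - 0.0048601*I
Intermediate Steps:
M = 107
W(L, m) = 107
N = I*√34763 (N = √(-34870 + 107) = √(-34763) = I*√34763 ≈ 186.45*I)
1/(N + H(90, -250)) = 1/(I*√34763 - 60) = 1/(-60 + I*√34763)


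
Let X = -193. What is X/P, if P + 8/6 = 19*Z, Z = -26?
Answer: 579/1486 ≈ 0.38964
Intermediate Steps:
P = -1486/3 (P = -4/3 + 19*(-26) = -4/3 - 494 = -1486/3 ≈ -495.33)
X/P = -193/(-1486/3) = -193*(-3/1486) = 579/1486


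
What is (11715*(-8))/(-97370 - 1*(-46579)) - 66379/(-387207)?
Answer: 39660495829/19666630737 ≈ 2.0166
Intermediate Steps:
(11715*(-8))/(-97370 - 1*(-46579)) - 66379/(-387207) = -93720/(-97370 + 46579) - 66379*(-1/387207) = -93720/(-50791) + 66379/387207 = -93720*(-1/50791) + 66379/387207 = 93720/50791 + 66379/387207 = 39660495829/19666630737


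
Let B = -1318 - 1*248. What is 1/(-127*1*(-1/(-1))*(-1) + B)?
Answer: -1/1439 ≈ -0.00069493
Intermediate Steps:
B = -1566 (B = -1318 - 248 = -1566)
1/(-127*1*(-1/(-1))*(-1) + B) = 1/(-127*1*(-1/(-1))*(-1) - 1566) = 1/(-127*1*(-1*(-1))*(-1) - 1566) = 1/(-127*1*1*(-1) - 1566) = 1/(-127*(-1) - 1566) = 1/(127 - 1566) = 1/(-1439) = -1/1439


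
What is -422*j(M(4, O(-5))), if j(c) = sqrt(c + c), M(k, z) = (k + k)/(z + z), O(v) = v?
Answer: -844*I*sqrt(10)/5 ≈ -533.79*I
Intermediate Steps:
M(k, z) = k/z (M(k, z) = (2*k)/((2*z)) = (2*k)*(1/(2*z)) = k/z)
j(c) = sqrt(2)*sqrt(c) (j(c) = sqrt(2*c) = sqrt(2)*sqrt(c))
-422*j(M(4, O(-5))) = -422*sqrt(2)*sqrt(4/(-5)) = -422*sqrt(2)*sqrt(4*(-1/5)) = -422*sqrt(2)*sqrt(-4/5) = -422*sqrt(2)*2*I*sqrt(5)/5 = -844*I*sqrt(10)/5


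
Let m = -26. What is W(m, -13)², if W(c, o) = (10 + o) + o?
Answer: 256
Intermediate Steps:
W(c, o) = 10 + 2*o
W(m, -13)² = (10 + 2*(-13))² = (10 - 26)² = (-16)² = 256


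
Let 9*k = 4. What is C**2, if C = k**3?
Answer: 4096/531441 ≈ 0.0077073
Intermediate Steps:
k = 4/9 (k = (1/9)*4 = 4/9 ≈ 0.44444)
C = 64/729 (C = (4/9)**3 = 64/729 ≈ 0.087791)
C**2 = (64/729)**2 = 4096/531441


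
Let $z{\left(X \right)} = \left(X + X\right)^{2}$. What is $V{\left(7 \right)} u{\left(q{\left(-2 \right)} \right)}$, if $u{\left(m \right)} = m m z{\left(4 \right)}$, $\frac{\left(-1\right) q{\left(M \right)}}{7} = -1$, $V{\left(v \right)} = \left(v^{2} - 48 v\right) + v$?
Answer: $-878080$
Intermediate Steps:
$V{\left(v \right)} = v^{2} - 47 v$
$z{\left(X \right)} = 4 X^{2}$ ($z{\left(X \right)} = \left(2 X\right)^{2} = 4 X^{2}$)
$q{\left(M \right)} = 7$ ($q{\left(M \right)} = \left(-7\right) \left(-1\right) = 7$)
$u{\left(m \right)} = 64 m^{2}$ ($u{\left(m \right)} = m m 4 \cdot 4^{2} = m^{2} \cdot 4 \cdot 16 = m^{2} \cdot 64 = 64 m^{2}$)
$V{\left(7 \right)} u{\left(q{\left(-2 \right)} \right)} = 7 \left(-47 + 7\right) 64 \cdot 7^{2} = 7 \left(-40\right) 64 \cdot 49 = \left(-280\right) 3136 = -878080$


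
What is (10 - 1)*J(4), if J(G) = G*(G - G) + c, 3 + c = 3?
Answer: 0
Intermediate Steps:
c = 0 (c = -3 + 3 = 0)
J(G) = 0 (J(G) = G*(G - G) + 0 = G*0 + 0 = 0 + 0 = 0)
(10 - 1)*J(4) = (10 - 1)*0 = 9*0 = 0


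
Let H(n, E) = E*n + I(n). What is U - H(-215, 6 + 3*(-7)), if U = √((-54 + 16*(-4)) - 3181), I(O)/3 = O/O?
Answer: -3228 + I*√3299 ≈ -3228.0 + 57.437*I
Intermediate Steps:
I(O) = 3 (I(O) = 3*(O/O) = 3*1 = 3)
U = I*√3299 (U = √((-54 - 64) - 3181) = √(-118 - 3181) = √(-3299) = I*√3299 ≈ 57.437*I)
H(n, E) = 3 + E*n (H(n, E) = E*n + 3 = 3 + E*n)
U - H(-215, 6 + 3*(-7)) = I*√3299 - (3 + (6 + 3*(-7))*(-215)) = I*√3299 - (3 + (6 - 21)*(-215)) = I*√3299 - (3 - 15*(-215)) = I*√3299 - (3 + 3225) = I*√3299 - 1*3228 = I*√3299 - 3228 = -3228 + I*√3299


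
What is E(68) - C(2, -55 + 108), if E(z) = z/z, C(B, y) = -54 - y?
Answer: 108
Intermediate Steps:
E(z) = 1
E(68) - C(2, -55 + 108) = 1 - (-54 - (-55 + 108)) = 1 - (-54 - 1*53) = 1 - (-54 - 53) = 1 - 1*(-107) = 1 + 107 = 108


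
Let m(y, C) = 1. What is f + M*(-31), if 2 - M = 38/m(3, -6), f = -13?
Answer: 1103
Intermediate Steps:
M = -36 (M = 2 - 38/1 = 2 - 38 = -36)
f + M*(-31) = -13 - 36*(-31) = -13 + 1116 = 1103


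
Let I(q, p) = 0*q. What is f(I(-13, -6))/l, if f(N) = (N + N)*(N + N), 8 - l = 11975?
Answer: 0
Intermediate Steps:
l = -11967 (l = 8 - 1*11975 = 8 - 11975 = -11967)
I(q, p) = 0
f(N) = 4*N**2 (f(N) = (2*N)*(2*N) = 4*N**2)
f(I(-13, -6))/l = (4*0**2)/(-11967) = (4*0)*(-1/11967) = 0*(-1/11967) = 0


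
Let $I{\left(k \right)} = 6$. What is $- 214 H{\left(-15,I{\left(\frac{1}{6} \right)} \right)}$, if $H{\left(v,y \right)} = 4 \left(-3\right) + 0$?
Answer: $2568$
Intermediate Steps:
$H{\left(v,y \right)} = -12$ ($H{\left(v,y \right)} = -12 + 0 = -12$)
$- 214 H{\left(-15,I{\left(\frac{1}{6} \right)} \right)} = \left(-214\right) \left(-12\right) = 2568$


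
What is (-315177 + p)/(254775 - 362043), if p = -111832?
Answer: 427009/107268 ≈ 3.9808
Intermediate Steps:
(-315177 + p)/(254775 - 362043) = (-315177 - 111832)/(254775 - 362043) = -427009/(-107268) = -427009*(-1/107268) = 427009/107268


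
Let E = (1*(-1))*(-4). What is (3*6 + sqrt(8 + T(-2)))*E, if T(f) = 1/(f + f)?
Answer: 72 + 2*sqrt(31) ≈ 83.135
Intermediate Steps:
T(f) = 1/(2*f)
E = 4 (E = -1*(-4) = 4)
(3*6 + sqrt(8 + T(-2)))*E = (3*6 + sqrt(8 + (1/2)/(-2)))*4 = (18 + sqrt(8 + (1/2)*(-1/2)))*4 = (18 + sqrt(8 - 1/4))*4 = (18 + sqrt(31/4))*4 = (18 + sqrt(31)/2)*4 = 72 + 2*sqrt(31)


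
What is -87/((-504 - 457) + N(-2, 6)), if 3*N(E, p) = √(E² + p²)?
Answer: 752463/8311649 + 522*√10/8311649 ≈ 0.090730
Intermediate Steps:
N(E, p) = √(E² + p²)/3
-87/((-504 - 457) + N(-2, 6)) = -87/((-504 - 457) + √((-2)² + 6²)/3) = -87/(-961 + √(4 + 36)/3) = -87/(-961 + √40/3) = -87/(-961 + (2*√10)/3) = -87/(-961 + 2*√10/3)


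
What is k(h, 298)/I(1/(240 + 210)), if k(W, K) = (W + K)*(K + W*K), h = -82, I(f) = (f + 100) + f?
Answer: -1173106800/22501 ≈ -52136.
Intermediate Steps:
I(f) = 100 + 2*f (I(f) = (100 + f) + f = 100 + 2*f)
k(W, K) = (K + W)*(K + K*W)
k(h, 298)/I(1/(240 + 210)) = (298*(298 - 82 + (-82)² + 298*(-82)))/(100 + 2/(240 + 210)) = (298*(298 - 82 + 6724 - 24436))/(100 + 2/450) = (298*(-17496))/(100 + 2*(1/450)) = -5213808/(100 + 1/225) = -5213808/22501/225 = -5213808*225/22501 = -1173106800/22501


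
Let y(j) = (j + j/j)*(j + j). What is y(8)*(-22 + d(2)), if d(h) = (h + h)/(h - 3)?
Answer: -3744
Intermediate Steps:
y(j) = 2*j*(1 + j) (y(j) = (j + 1)*(2*j) = (1 + j)*(2*j) = 2*j*(1 + j))
d(h) = 2*h/(-3 + h) (d(h) = (2*h)/(-3 + h) = 2*h/(-3 + h))
y(8)*(-22 + d(2)) = (2*8*(1 + 8))*(-22 + 2*2/(-3 + 2)) = (2*8*9)*(-22 + 2*2/(-1)) = 144*(-22 + 2*2*(-1)) = 144*(-22 - 4) = 144*(-26) = -3744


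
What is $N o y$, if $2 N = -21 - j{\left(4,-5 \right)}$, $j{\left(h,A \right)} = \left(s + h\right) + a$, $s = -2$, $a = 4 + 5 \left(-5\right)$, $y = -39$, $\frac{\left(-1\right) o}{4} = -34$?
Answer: $5304$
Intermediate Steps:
$o = 136$ ($o = \left(-4\right) \left(-34\right) = 136$)
$a = -21$ ($a = 4 - 25 = -21$)
$j{\left(h,A \right)} = -23 + h$ ($j{\left(h,A \right)} = \left(-2 + h\right) - 21 = -23 + h$)
$N = -1$ ($N = \frac{-21 - \left(-23 + 4\right)}{2} = \frac{-21 - -19}{2} = \frac{-21 + 19}{2} = \frac{1}{2} \left(-2\right) = -1$)
$N o y = \left(-1\right) 136 \left(-39\right) = \left(-136\right) \left(-39\right) = 5304$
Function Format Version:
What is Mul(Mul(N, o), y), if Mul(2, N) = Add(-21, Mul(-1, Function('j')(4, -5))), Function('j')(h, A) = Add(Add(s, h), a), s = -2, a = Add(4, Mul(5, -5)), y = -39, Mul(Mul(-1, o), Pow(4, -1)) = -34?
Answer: 5304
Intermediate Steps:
o = 136 (o = Mul(-4, -34) = 136)
a = -21 (a = Add(4, -25) = -21)
Function('j')(h, A) = Add(-23, h) (Function('j')(h, A) = Add(Add(-2, h), -21) = Add(-23, h))
N = -1 (N = Mul(Rational(1, 2), Add(-21, Mul(-1, Add(-23, 4)))) = Mul(Rational(1, 2), Add(-21, Mul(-1, -19))) = Mul(Rational(1, 2), Add(-21, 19)) = Mul(Rational(1, 2), -2) = -1)
Mul(Mul(N, o), y) = Mul(Mul(-1, 136), -39) = Mul(-136, -39) = 5304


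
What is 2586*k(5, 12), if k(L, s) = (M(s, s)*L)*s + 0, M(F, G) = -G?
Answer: -1861920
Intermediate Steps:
k(L, s) = -L*s² (k(L, s) = ((-s)*L)*s + 0 = (-L*s)*s + 0 = -L*s² + 0 = -L*s²)
2586*k(5, 12) = 2586*(-1*5*12²) = 2586*(-1*5*144) = 2586*(-720) = -1861920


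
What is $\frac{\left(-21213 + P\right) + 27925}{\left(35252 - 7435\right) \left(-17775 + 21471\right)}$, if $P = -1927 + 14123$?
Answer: $\frac{4727}{25702908} \approx 0.00018391$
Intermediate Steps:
$P = 12196$
$\frac{\left(-21213 + P\right) + 27925}{\left(35252 - 7435\right) \left(-17775 + 21471\right)} = \frac{\left(-21213 + 12196\right) + 27925}{\left(35252 - 7435\right) \left(-17775 + 21471\right)} = \frac{-9017 + 27925}{27817 \cdot 3696} = \frac{18908}{102811632} = 18908 \cdot \frac{1}{102811632} = \frac{4727}{25702908}$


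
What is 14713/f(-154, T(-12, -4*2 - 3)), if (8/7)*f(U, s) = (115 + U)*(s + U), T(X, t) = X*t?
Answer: 58852/3003 ≈ 19.598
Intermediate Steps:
f(U, s) = 7*(115 + U)*(U + s)/8 (f(U, s) = 7*((115 + U)*(s + U))/8 = 7*((115 + U)*(U + s))/8 = 7*(115 + U)*(U + s)/8)
14713/f(-154, T(-12, -4*2 - 3)) = 14713/((7/8)*(-154)² + (805/8)*(-154) + 805*(-12*(-4*2 - 3))/8 + (7/8)*(-154)*(-12*(-4*2 - 3))) = 14713/((7/8)*23716 - 61985/4 + 805*(-12*(-8 - 3))/8 + (7/8)*(-154)*(-12*(-8 - 3))) = 14713/(41503/2 - 61985/4 + 805*(-12*(-11))/8 + (7/8)*(-154)*(-12*(-11))) = 14713/(41503/2 - 61985/4 + (805/8)*132 + (7/8)*(-154)*132) = 14713/(41503/2 - 61985/4 + 26565/2 - 17787) = 14713/(3003/4) = 14713*(4/3003) = 58852/3003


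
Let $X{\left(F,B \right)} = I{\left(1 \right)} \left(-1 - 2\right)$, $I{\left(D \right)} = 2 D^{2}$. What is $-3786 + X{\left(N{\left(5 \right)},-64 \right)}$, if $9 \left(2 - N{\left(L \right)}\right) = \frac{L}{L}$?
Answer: $-3792$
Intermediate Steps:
$N{\left(L \right)} = \frac{17}{9}$ ($N{\left(L \right)} = 2 - \frac{L \frac{1}{L}}{9} = 2 - \frac{1}{9} = \frac{17}{9}$)
$X{\left(F,B \right)} = -6$ ($X{\left(F,B \right)} = 2 \cdot 1^{2} \left(-1 - 2\right) = 2 \cdot 1 \left(-3\right) = 2 \left(-3\right) = -6$)
$-3786 + X{\left(N{\left(5 \right)},-64 \right)} = -3786 - 6 = -3792$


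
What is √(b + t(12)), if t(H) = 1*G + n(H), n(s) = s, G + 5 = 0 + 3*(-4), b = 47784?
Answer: √47779 ≈ 218.58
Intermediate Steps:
G = -17 (G = -5 + (0 + 3*(-4)) = -5 + (0 - 12) = -5 - 12 = -17)
t(H) = -17 + H (t(H) = 1*(-17) + H = -17 + H)
√(b + t(12)) = √(47784 + (-17 + 12)) = √(47784 - 5) = √47779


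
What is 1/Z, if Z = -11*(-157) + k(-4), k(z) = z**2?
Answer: 1/1743 ≈ 0.00057372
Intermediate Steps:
Z = 1743 (Z = -11*(-157) + (-4)**2 = 1727 + 16 = 1743)
1/Z = 1/1743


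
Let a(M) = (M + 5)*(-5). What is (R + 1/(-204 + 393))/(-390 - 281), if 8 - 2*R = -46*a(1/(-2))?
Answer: 194101/253638 ≈ 0.76527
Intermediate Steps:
a(M) = -25 - 5*M (a(M) = (5 + M)*(-5) = -25 - 5*M)
R = -1027/2 (R = 4 - (-23)*(-25 - 5/(-2)) = 4 - (-23)*(-25 - 5*(-1)/2) = 4 - (-23)*(-25 - 5*(-½)) = 4 - (-23)*(-25 + 5/2) = 4 - (-23)*(-45)/2 = 4 - ½*1035 = 4 - 1035/2 = -1027/2 ≈ -513.50)
(R + 1/(-204 + 393))/(-390 - 281) = (-1027/2 + 1/(-204 + 393))/(-390 - 281) = (-1027/2 + 1/189)/(-671) = (-1027/2 + 1/189)*(-1/671) = -194101/378*(-1/671) = 194101/253638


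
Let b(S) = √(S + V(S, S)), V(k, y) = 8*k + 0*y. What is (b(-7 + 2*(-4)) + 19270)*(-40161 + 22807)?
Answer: -334411580 - 52062*I*√15 ≈ -3.3441e+8 - 2.0164e+5*I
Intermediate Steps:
V(k, y) = 8*k (V(k, y) = 8*k + 0 = 8*k)
b(S) = 3*√S (b(S) = √(S + 8*S) = √(9*S) = 3*√S)
(b(-7 + 2*(-4)) + 19270)*(-40161 + 22807) = (3*√(-7 + 2*(-4)) + 19270)*(-40161 + 22807) = (3*√(-7 - 8) + 19270)*(-17354) = (3*√(-15) + 19270)*(-17354) = (3*(I*√15) + 19270)*(-17354) = (3*I*√15 + 19270)*(-17354) = (19270 + 3*I*√15)*(-17354) = -334411580 - 52062*I*√15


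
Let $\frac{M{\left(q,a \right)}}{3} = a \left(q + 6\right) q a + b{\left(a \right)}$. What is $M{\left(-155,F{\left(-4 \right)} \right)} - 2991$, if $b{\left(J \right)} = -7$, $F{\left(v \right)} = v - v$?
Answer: $-3012$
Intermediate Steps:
$F{\left(v \right)} = 0$
$M{\left(q,a \right)} = -21 + 3 q a^{2} \left(6 + q\right)$ ($M{\left(q,a \right)} = 3 \left(a \left(q + 6\right) q a - 7\right) = 3 \left(a \left(6 + q\right) q a - 7\right) = 3 \left(a q \left(6 + q\right) a - 7\right) = 3 \left(q a^{2} \left(6 + q\right) - 7\right) = 3 \left(-7 + q a^{2} \left(6 + q\right)\right) = -21 + 3 q a^{2} \left(6 + q\right)$)
$M{\left(-155,F{\left(-4 \right)} \right)} - 2991 = \left(-21 + 3 \cdot 0^{2} \left(-155\right)^{2} + 18 \left(-155\right) 0^{2}\right) - 2991 = \left(-21 + 3 \cdot 0 \cdot 24025 + 18 \left(-155\right) 0\right) - 2991 = \left(-21 + 0 + 0\right) - 2991 = -21 - 2991 = -3012$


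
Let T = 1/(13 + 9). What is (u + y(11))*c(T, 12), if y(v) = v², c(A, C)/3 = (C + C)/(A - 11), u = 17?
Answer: -218592/241 ≈ -907.02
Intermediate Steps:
T = 1/22 ≈ 0.045455
c(A, C) = 6*C/(-11 + A) (c(A, C) = 3*((C + C)/(A - 11)) = 3*((2*C)/(-11 + A)) = 3*(2*C/(-11 + A)) = 6*C/(-11 + A))
(u + y(11))*c(T, 12) = (17 + 11²)*(6*12/(-11 + 1/22)) = (17 + 121)*(6*12/(-241/22)) = 138*(6*12*(-22/241)) = 138*(-1584/241) = -218592/241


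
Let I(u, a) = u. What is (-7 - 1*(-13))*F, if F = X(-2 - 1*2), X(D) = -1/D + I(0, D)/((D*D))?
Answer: 3/2 ≈ 1.5000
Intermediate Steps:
X(D) = -1/D (X(D) = -1/D + 0/((D*D)) = -1/D + 0/(D²) = -1/D + 0/D² = -1/D + 0 = -1/D)
F = ¼ (F = -1/(-2 - 1*2) = -1/(-2 - 2) = -1/(-4) = -1*(-¼) = ¼ ≈ 0.25000)
(-7 - 1*(-13))*F = (-7 - 1*(-13))*(¼) = (-7 + 13)*(¼) = 6*(¼) = 3/2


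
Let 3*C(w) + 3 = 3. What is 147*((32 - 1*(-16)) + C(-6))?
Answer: 7056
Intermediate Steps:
C(w) = 0 (C(w) = -1 + (1/3)*3 = -1 + 1 = 0)
147*((32 - 1*(-16)) + C(-6)) = 147*((32 - 1*(-16)) + 0) = 147*((32 + 16) + 0) = 147*(48 + 0) = 147*48 = 7056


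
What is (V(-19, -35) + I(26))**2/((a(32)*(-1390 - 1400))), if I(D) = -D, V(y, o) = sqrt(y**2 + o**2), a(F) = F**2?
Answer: -377/476160 + 13*sqrt(1586)/714240 ≈ -6.6896e-5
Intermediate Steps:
V(y, o) = sqrt(o**2 + y**2)
(V(-19, -35) + I(26))**2/((a(32)*(-1390 - 1400))) = (sqrt((-35)**2 + (-19)**2) - 1*26)**2/((32**2*(-1390 - 1400))) = (sqrt(1225 + 361) - 26)**2/((1024*(-2790))) = (sqrt(1586) - 26)**2/(-2856960) = (-26 + sqrt(1586))**2*(-1/2856960) = -(-26 + sqrt(1586))**2/2856960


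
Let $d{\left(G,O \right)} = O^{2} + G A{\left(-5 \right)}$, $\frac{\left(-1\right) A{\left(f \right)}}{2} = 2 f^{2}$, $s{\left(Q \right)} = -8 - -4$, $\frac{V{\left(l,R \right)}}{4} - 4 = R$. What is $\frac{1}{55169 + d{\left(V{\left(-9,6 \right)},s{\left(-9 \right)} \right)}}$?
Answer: $\frac{1}{51185} \approx 1.9537 \cdot 10^{-5}$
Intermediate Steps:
$V{\left(l,R \right)} = 16 + 4 R$
$s{\left(Q \right)} = -4$ ($s{\left(Q \right)} = -8 + 4 = -4$)
$A{\left(f \right)} = - 4 f^{2}$ ($A{\left(f \right)} = - 2 \cdot 2 f^{2} = - 4 f^{2}$)
$d{\left(G,O \right)} = O^{2} - 100 G$ ($d{\left(G,O \right)} = O^{2} + G \left(- 4 \left(-5\right)^{2}\right) = O^{2} + G \left(\left(-4\right) 25\right) = O^{2} + G \left(-100\right) = O^{2} - 100 G$)
$\frac{1}{55169 + d{\left(V{\left(-9,6 \right)},s{\left(-9 \right)} \right)}} = \frac{1}{55169 + \left(\left(-4\right)^{2} - 100 \left(16 + 4 \cdot 6\right)\right)} = \frac{1}{55169 + \left(16 - 100 \left(16 + 24\right)\right)} = \frac{1}{55169 + \left(16 - 4000\right)} = \frac{1}{55169 - 3984} = \frac{1}{51185}$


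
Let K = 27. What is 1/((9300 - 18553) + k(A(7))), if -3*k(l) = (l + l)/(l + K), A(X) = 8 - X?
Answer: -42/388627 ≈ -0.00010807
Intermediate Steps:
k(l) = -2*l/(3*(27 + l)) (k(l) = -(l + l)/(3*(l + 27)) = -2*l/(3*(27 + l)))
1/((9300 - 18553) + k(A(7))) = 1/((9300 - 18553) - 2*(8 - 1*7)/(81 + 3*(8 - 1*7))) = 1/(-9253 - 2*(8 - 7)/(81 + 3*(8 - 7))) = 1/(-9253 - 2*1/(81 + 3*1)) = 1/(-9253 - 2*1/(81 + 3)) = 1/(-9253 - 2*1/84) = 1/(-9253 - 2*1*1/84) = 1/(-9253 - 1/42) = 1/(-388627/42) = -42/388627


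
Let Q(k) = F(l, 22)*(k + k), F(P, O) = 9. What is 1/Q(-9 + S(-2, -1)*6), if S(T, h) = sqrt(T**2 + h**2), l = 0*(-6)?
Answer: 1/198 + sqrt(5)/297 ≈ 0.012579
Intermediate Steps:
l = 0
Q(k) = 18*k (Q(k) = 9*(k + k) = 9*(2*k) = 18*k)
1/Q(-9 + S(-2, -1)*6) = 1/(18*(-9 + sqrt((-2)**2 + (-1)**2)*6)) = 1/(18*(-9 + sqrt(4 + 1)*6)) = 1/(18*(-9 + sqrt(5)*6)) = 1/(18*(-9 + 6*sqrt(5))) = 1/(-162 + 108*sqrt(5))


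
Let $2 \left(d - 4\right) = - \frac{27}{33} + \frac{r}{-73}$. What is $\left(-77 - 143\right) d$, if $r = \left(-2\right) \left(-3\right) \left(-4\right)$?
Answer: $- \frac{60310}{73} \approx -826.16$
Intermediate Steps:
$r = -24$ ($r = 6 \left(-4\right) = -24$)
$d = \frac{6031}{1606}$ ($d = 4 + \frac{- \frac{27}{33} - \frac{24}{-73}}{2} = 4 + \frac{\left(-27\right) \frac{1}{33} - - \frac{24}{73}}{2} = 4 + \frac{- \frac{9}{11} + \frac{24}{73}}{2} = 4 + \frac{1}{2} \left(- \frac{393}{803}\right) = 4 - \frac{393}{1606} = \frac{6031}{1606} \approx 3.7553$)
$\left(-77 - 143\right) d = \left(-77 - 143\right) \frac{6031}{1606} = \left(-220\right) \frac{6031}{1606} = - \frac{60310}{73}$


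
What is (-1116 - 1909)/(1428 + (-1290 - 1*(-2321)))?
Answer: -3025/2459 ≈ -1.2302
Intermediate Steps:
(-1116 - 1909)/(1428 + (-1290 - 1*(-2321))) = -3025/(1428 + (-1290 + 2321)) = -3025/(1428 + 1031) = -3025/2459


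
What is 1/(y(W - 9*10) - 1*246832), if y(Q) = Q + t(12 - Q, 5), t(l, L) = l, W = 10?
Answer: -1/246820 ≈ -4.0515e-6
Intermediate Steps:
y(Q) = 12 (y(Q) = Q + (12 - Q) = 12)
1/(y(W - 9*10) - 1*246832) = 1/(12 - 1*246832) = 1/(12 - 246832) = 1/(-246820) = -1/246820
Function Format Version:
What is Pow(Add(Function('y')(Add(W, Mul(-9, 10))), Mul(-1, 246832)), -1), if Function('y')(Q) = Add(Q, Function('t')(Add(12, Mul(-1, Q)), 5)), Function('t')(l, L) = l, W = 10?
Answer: Rational(-1, 246820) ≈ -4.0515e-6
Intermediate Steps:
Function('y')(Q) = 12 (Function('y')(Q) = Add(Q, Add(12, Mul(-1, Q))) = 12)
Pow(Add(Function('y')(Add(W, Mul(-9, 10))), Mul(-1, 246832)), -1) = Pow(Add(12, Mul(-1, 246832)), -1) = Pow(Add(12, -246832), -1) = Pow(-246820, -1) = Rational(-1, 246820)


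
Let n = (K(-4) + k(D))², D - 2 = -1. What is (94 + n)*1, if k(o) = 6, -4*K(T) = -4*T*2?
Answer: 98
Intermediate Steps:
D = 1 (D = 2 - 1 = 1)
K(T) = 2*T (K(T) = -(-4*T)*2/4 = -(-2)*T = 2*T)
n = 4 (n = (2*(-4) + 6)² = (-8 + 6)² = (-2)² = 4)
(94 + n)*1 = (94 + 4)*1 = 98*1 = 98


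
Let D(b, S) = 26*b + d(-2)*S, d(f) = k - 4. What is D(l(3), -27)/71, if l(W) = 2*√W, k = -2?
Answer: 162/71 + 52*√3/71 ≈ 3.5502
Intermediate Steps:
d(f) = -6 (d(f) = -2 - 4 = -6)
D(b, S) = -6*S + 26*b (D(b, S) = 26*b - 6*S = -6*S + 26*b)
D(l(3), -27)/71 = (-6*(-27) + 26*(2*√3))/71 = (162 + 52*√3)*(1/71) = 162/71 + 52*√3/71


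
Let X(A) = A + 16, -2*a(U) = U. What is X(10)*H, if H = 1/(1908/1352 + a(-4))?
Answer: 8788/1153 ≈ 7.6219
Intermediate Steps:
a(U) = -U/2
X(A) = 16 + A
H = 338/1153 (H = 1/(1908/1352 - 1/2*(-4)) = 1/(1908*(1/1352) + 2) = 1/(477/338 + 2) = 1/(1153/338) = 338/1153 ≈ 0.29315)
X(10)*H = (16 + 10)*(338/1153) = 26*(338/1153) = 8788/1153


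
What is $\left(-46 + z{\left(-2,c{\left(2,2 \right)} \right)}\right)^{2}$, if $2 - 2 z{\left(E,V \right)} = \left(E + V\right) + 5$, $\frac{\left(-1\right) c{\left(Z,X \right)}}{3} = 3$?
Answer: $1764$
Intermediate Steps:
$c{\left(Z,X \right)} = -9$ ($c{\left(Z,X \right)} = \left(-3\right) 3 = -9$)
$z{\left(E,V \right)} = - \frac{3}{2} - \frac{E}{2} - \frac{V}{2}$ ($z{\left(E,V \right)} = 1 - \frac{\left(E + V\right) + 5}{2} = 1 - \frac{5 + E + V}{2} = 1 - \left(\frac{5}{2} + \frac{E}{2} + \frac{V}{2}\right) = - \frac{3}{2} - \frac{E}{2} - \frac{V}{2}$)
$\left(-46 + z{\left(-2,c{\left(2,2 \right)} \right)}\right)^{2} = \left(-46 - -4\right)^{2} = \left(-46 + \left(- \frac{3}{2} + 1 + \frac{9}{2}\right)\right)^{2} = \left(-46 + 4\right)^{2} = \left(-42\right)^{2} = 1764$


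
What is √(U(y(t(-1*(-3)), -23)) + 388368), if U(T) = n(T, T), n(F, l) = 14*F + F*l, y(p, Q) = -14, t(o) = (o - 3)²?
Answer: 12*√2697 ≈ 623.19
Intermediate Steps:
t(o) = (-3 + o)²
U(T) = T*(14 + T)
√(U(y(t(-1*(-3)), -23)) + 388368) = √(-14*(14 - 14) + 388368) = √(-14*0 + 388368) = √(0 + 388368) = √388368 = 12*√2697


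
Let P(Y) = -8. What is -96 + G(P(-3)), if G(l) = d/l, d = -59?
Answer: -709/8 ≈ -88.625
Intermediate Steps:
G(l) = -59/l
-96 + G(P(-3)) = -96 - 59/(-8) = -96 - 59*(-⅛) = -96 + 59/8 = -709/8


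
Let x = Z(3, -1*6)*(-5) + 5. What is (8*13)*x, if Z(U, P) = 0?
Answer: 520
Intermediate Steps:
x = 5 (x = 0*(-5) + 5 = 0 + 5 = 5)
(8*13)*x = (8*13)*5 = 104*5 = 520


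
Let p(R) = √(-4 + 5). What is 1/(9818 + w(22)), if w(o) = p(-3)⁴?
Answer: 1/9819 ≈ 0.00010184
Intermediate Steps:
p(R) = 1 (p(R) = √1 = 1)
w(o) = 1 (w(o) = 1⁴ = 1)
1/(9818 + w(22)) = 1/(9818 + 1) = 1/9819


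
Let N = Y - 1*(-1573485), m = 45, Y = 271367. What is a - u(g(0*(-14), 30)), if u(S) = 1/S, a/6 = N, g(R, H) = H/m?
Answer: 22138221/2 ≈ 1.1069e+7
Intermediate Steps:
N = 1844852 (N = 271367 - 1*(-1573485) = 271367 + 1573485 = 1844852)
g(R, H) = H/45
a = 11069112 (a = 6*1844852 = 11069112)
a - u(g(0*(-14), 30)) = 11069112 - 1/((1/45)*30) = 11069112 - 1/⅔ = 11069112 - 1*3/2 = 11069112 - 3/2 = 22138221/2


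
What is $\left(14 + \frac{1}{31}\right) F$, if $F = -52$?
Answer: $- \frac{22620}{31} \approx -729.68$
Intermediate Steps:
$\left(14 + \frac{1}{31}\right) F = \left(14 + \frac{1}{31}\right) \left(-52\right) = \frac{435}{31} \left(-52\right) = - \frac{22620}{31}$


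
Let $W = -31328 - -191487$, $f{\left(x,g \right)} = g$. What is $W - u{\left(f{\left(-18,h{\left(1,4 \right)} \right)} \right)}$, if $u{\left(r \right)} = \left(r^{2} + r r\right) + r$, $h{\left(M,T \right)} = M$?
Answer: $160156$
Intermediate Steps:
$W = 160159$ ($W = -31328 + 191487 = 160159$)
$u{\left(r \right)} = r + 2 r^{2}$ ($u{\left(r \right)} = \left(r^{2} + r^{2}\right) + r = 2 r^{2} + r = r + 2 r^{2}$)
$W - u{\left(f{\left(-18,h{\left(1,4 \right)} \right)} \right)} = 160159 - 1 \left(1 + 2 \cdot 1\right) = 160159 - 1 \left(1 + 2\right) = 160159 - 1 \cdot 3 = 160159 - 3 = 160156$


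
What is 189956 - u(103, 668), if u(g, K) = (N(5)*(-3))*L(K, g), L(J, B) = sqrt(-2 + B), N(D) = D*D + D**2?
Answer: 189956 + 150*sqrt(101) ≈ 1.9146e+5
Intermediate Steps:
N(D) = 2*D**2 (N(D) = D**2 + D**2 = 2*D**2)
u(g, K) = -150*sqrt(-2 + g) (u(g, K) = ((2*5**2)*(-3))*sqrt(-2 + g) = ((2*25)*(-3))*sqrt(-2 + g) = (50*(-3))*sqrt(-2 + g) = -150*sqrt(-2 + g))
189956 - u(103, 668) = 189956 - (-150)*sqrt(-2 + 103) = 189956 - (-150)*sqrt(101) = 189956 + 150*sqrt(101)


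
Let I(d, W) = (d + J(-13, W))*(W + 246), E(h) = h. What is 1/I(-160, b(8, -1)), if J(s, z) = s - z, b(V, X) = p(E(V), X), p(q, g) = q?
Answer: -1/45974 ≈ -2.1751e-5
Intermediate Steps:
b(V, X) = V
I(d, W) = (246 + W)*(-13 + d - W) (I(d, W) = (d + (-13 - W))*(W + 246) = (-13 + d - W)*(246 + W) = (246 + W)*(-13 + d - W))
1/I(-160, b(8, -1)) = 1/(-3198 - 1*8² - 259*8 + 246*(-160) + 8*(-160)) = 1/(-3198 - 1*64 - 2072 - 39360 - 1280) = 1/(-3198 - 64 - 2072 - 39360 - 1280) = 1/(-45974) = -1/45974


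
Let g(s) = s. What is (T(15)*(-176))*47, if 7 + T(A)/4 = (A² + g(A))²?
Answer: -1905637184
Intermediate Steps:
T(A) = -28 + 4*(A + A²)² (T(A) = -28 + 4*(A² + A)² = -28 + 4*(A + A²)²)
(T(15)*(-176))*47 = ((-28 + 4*15²*(1 + 15)²)*(-176))*47 = ((-28 + 4*225*16²)*(-176))*47 = ((-28 + 4*225*256)*(-176))*47 = ((-28 + 230400)*(-176))*47 = (230372*(-176))*47 = -40545472*47 = -1905637184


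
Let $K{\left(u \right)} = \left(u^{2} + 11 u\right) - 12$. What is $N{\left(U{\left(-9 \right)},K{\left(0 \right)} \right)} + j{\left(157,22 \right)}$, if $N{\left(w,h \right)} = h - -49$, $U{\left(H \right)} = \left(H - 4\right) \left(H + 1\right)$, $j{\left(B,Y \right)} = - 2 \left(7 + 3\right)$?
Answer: $17$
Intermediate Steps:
$j{\left(B,Y \right)} = -20$ ($j{\left(B,Y \right)} = \left(-2\right) 10 = -20$)
$U{\left(H \right)} = \left(1 + H\right) \left(-4 + H\right)$ ($U{\left(H \right)} = \left(-4 + H\right) \left(1 + H\right) = \left(1 + H\right) \left(-4 + H\right)$)
$K{\left(u \right)} = -12 + u^{2} + 11 u$
$N{\left(w,h \right)} = 49 + h$ ($N{\left(w,h \right)} = h + 49 = 49 + h$)
$N{\left(U{\left(-9 \right)},K{\left(0 \right)} \right)} + j{\left(157,22 \right)} = \left(49 + \left(-12 + 0^{2} + 11 \cdot 0\right)\right) - 20 = \left(49 + \left(-12 + 0 + 0\right)\right) - 20 = \left(49 - 12\right) - 20 = 37 - 20 = 17$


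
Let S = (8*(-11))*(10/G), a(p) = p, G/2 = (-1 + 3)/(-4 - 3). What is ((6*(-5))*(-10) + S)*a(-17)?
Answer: -31280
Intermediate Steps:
G = -4/7 (G = 2*((-1 + 3)/(-4 - 3)) = 2*(2/(-7)) = 2*(2*(-1/7)) = 2*(-2/7) = -4/7 ≈ -0.57143)
S = 1540 (S = (8*(-11))*(10/(-4/7)) = -880*(-7)/4 = -88*(-35/2) = 1540)
((6*(-5))*(-10) + S)*a(-17) = ((6*(-5))*(-10) + 1540)*(-17) = (-30*(-10) + 1540)*(-17) = (300 + 1540)*(-17) = 1840*(-17) = -31280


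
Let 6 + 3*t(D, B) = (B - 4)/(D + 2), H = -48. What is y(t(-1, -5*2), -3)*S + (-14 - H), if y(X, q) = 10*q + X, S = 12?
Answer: -406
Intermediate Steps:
t(D, B) = -2 + (-4 + B)/(3*(2 + D)) (t(D, B) = -2 + ((B - 4)/(D + 2))/3 = -2 + ((-4 + B)/(2 + D))/3 = -2 + (-4 + B)/(3*(2 + D)))
y(X, q) = X + 10*q
y(t(-1, -5*2), -3)*S + (-14 - H) = ((-16 - 5*2 - 6*(-1))/(3*(2 - 1)) + 10*(-3))*12 + (-14 - 1*(-48)) = ((1/3)*(-16 - 10 + 6)/1 - 30)*12 + (-14 + 48) = ((1/3)*1*(-20) - 30)*12 + 34 = (-20/3 - 30)*12 + 34 = -110/3*12 + 34 = -440 + 34 = -406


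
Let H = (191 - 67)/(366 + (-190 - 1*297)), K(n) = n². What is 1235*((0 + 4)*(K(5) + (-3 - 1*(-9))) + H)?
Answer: 18376800/121 ≈ 1.5187e+5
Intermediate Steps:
H = -124/121 (H = 124/(366 + (-190 - 297)) = 124/(366 - 487) = 124/(-121) = 124*(-1/121) = -124/121 ≈ -1.0248)
1235*((0 + 4)*(K(5) + (-3 - 1*(-9))) + H) = 1235*((0 + 4)*(5² + (-3 - 1*(-9))) - 124/121) = 1235*(4*(25 + (-3 + 9)) - 124/121) = 1235*(4*(25 + 6) - 124/121) = 1235*(4*31 - 124/121) = 1235*(124 - 124/121) = 1235*(14880/121) = 18376800/121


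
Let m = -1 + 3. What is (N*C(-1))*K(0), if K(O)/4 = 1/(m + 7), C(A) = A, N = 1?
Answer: -4/9 ≈ -0.44444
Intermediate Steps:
m = 2
K(O) = 4/9 (K(O) = 4/(2 + 7) = 4/9)
(N*C(-1))*K(0) = (1*(-1))*(4/9) = -1*4/9 = -4/9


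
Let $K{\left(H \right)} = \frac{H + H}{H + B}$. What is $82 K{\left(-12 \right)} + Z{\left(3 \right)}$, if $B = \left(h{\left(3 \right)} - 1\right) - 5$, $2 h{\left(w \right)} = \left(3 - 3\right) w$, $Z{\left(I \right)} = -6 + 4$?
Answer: $\frac{322}{3} \approx 107.33$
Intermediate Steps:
$Z{\left(I \right)} = -2$
$h{\left(w \right)} = 0$ ($h{\left(w \right)} = \frac{\left(3 - 3\right) w}{2} = \frac{0 w}{2} = \frac{1}{2} \cdot 0 = 0$)
$B = -6$ ($B = \left(0 - 1\right) - 5 = -1 - 5 = -6$)
$K{\left(H \right)} = \frac{2 H}{-6 + H}$ ($K{\left(H \right)} = \frac{H + H}{H - 6} = \frac{2 H}{-6 + H}$)
$82 K{\left(-12 \right)} + Z{\left(3 \right)} = 82 \cdot 2 \left(-12\right) \frac{1}{-6 - 12} - 2 = 82 \cdot 2 \left(-12\right) \frac{1}{-18} - 2 = 82 \cdot 2 \left(-12\right) \left(- \frac{1}{18}\right) - 2 = 82 \cdot \frac{4}{3} - 2 = \frac{328}{3} - 2 = \frac{322}{3}$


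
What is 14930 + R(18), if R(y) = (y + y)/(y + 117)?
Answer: 223954/15 ≈ 14930.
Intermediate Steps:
R(y) = 2*y/(117 + y) (R(y) = (2*y)/(117 + y) = 2*y/(117 + y))
14930 + R(18) = 14930 + 2*18/(117 + 18) = 14930 + 2*18/135 = 14930 + 2*18*(1/135) = 14930 + 4/15 = 223954/15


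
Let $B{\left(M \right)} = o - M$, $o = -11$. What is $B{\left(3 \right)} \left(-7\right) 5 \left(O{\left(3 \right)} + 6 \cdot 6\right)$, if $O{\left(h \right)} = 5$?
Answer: $20090$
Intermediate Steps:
$B{\left(M \right)} = -11 - M$
$B{\left(3 \right)} \left(-7\right) 5 \left(O{\left(3 \right)} + 6 \cdot 6\right) = \left(-11 - 3\right) \left(-7\right) 5 \left(5 + 6 \cdot 6\right) = \left(-11 - 3\right) \left(- 35 \left(5 + 36\right)\right) = - 14 \left(\left(-35\right) 41\right) = \left(-14\right) \left(-1435\right) = 20090$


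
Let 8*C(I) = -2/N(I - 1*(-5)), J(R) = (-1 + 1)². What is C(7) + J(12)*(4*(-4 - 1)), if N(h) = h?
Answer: -1/48 ≈ -0.020833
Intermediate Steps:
J(R) = 0 (J(R) = 0² = 0)
C(I) = -1/(4*(5 + I)) (C(I) = (-2/(I - 1*(-5)))/8 = (-2/(I + 5))/8 = (-2/(5 + I))/8 = -1/(4*(5 + I)))
C(7) + J(12)*(4*(-4 - 1)) = -1/(20 + 4*7) + 0*(4*(-4 - 1)) = -1/(20 + 28) + 0*(4*(-5)) = -1/48 + 0*(-20) = -1*1/48 + 0 = -1/48 + 0 = -1/48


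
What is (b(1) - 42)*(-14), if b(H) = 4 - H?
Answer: 546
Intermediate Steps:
(b(1) - 42)*(-14) = ((4 - 1*1) - 42)*(-14) = ((4 - 1) - 42)*(-14) = (3 - 42)*(-14) = -39*(-14) = 546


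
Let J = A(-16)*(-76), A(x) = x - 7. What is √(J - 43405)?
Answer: I*√41657 ≈ 204.1*I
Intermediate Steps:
A(x) = -7 + x
J = 1748 (J = (-7 - 16)*(-76) = -23*(-76) = 1748)
√(J - 43405) = √(1748 - 43405) = √(-41657) = I*√41657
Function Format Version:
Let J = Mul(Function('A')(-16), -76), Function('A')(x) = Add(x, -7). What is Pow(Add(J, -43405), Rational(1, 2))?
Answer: Mul(I, Pow(41657, Rational(1, 2))) ≈ Mul(204.10, I)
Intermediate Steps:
Function('A')(x) = Add(-7, x)
J = 1748 (J = Mul(Add(-7, -16), -76) = Mul(-23, -76) = 1748)
Pow(Add(J, -43405), Rational(1, 2)) = Pow(Add(1748, -43405), Rational(1, 2)) = Pow(-41657, Rational(1, 2)) = Mul(I, Pow(41657, Rational(1, 2)))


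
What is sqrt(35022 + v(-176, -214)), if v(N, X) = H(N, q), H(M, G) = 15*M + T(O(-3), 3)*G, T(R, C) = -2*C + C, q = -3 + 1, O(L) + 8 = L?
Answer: 2*sqrt(8097) ≈ 179.97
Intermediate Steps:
O(L) = -8 + L
q = -2
T(R, C) = -C
H(M, G) = -3*G + 15*M (H(M, G) = 15*M + (-1*3)*G = 15*M - 3*G = -3*G + 15*M)
v(N, X) = 6 + 15*N (v(N, X) = -3*(-2) + 15*N = 6 + 15*N)
sqrt(35022 + v(-176, -214)) = sqrt(35022 + (6 + 15*(-176))) = sqrt(35022 + (6 - 2640)) = sqrt(35022 - 2634) = sqrt(32388) = 2*sqrt(8097)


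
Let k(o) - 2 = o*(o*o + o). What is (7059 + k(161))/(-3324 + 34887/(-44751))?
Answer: -62744825171/49595737 ≈ -1265.1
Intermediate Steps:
k(o) = 2 + o*(o + o²) (k(o) = 2 + o*(o*o + o) = 2 + o*(o² + o) = 2 + o*(o + o²))
(7059 + k(161))/(-3324 + 34887/(-44751)) = (7059 + (2 + 161² + 161³))/(-3324 + 34887/(-44751)) = (7059 + (2 + 25921 + 4173281))/(-3324 + 34887*(-1/44751)) = (7059 + 4199204)/(-3324 - 11629/14917) = 4206263/(-49595737/14917) = 4206263*(-14917/49595737) = -62744825171/49595737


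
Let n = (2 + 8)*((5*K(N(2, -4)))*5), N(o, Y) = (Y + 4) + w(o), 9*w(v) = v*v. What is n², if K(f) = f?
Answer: 1000000/81 ≈ 12346.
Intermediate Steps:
w(v) = v²/9 (w(v) = (v*v)/9 = v²/9)
N(o, Y) = 4 + Y + o²/9 (N(o, Y) = (Y + 4) + o²/9 = (4 + Y) + o²/9 = 4 + Y + o²/9)
n = 1000/9 (n = (2 + 8)*((5*(4 - 4 + (⅑)*2²))*5) = 10*((5*(4 - 4 + (⅑)*4))*5) = 10*((5*(4 - 4 + 4/9))*5) = 10*((5*(4/9))*5) = 10*((20/9)*5) = 10*(100/9) = 1000/9 ≈ 111.11)
n² = (1000/9)² = 1000000/81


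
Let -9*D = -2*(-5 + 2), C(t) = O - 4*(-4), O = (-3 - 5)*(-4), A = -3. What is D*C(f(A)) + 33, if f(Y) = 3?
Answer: 1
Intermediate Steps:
O = 32 (O = -8*(-4) = 32)
C(t) = 48 (C(t) = 32 - 4*(-4) = 32 + 16 = 48)
D = -⅔ (D = -(-2)*(-5 + 2)/9 = -(-2)*(-3)/9 = -⅑*6 = -⅔ ≈ -0.66667)
D*C(f(A)) + 33 = -⅔*48 + 33 = -32 + 33 = 1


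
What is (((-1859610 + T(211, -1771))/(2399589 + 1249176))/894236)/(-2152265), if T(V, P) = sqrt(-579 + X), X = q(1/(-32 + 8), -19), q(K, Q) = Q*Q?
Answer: 61987/234084432033599770 - I*sqrt(218)/7022532961007993100 ≈ 2.6481e-13 - 2.1025e-18*I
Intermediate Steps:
q(K, Q) = Q**2
X = 361 (X = (-19)**2 = 361)
T(V, P) = I*sqrt(218) (T(V, P) = sqrt(-579 + 361) = sqrt(-218) = I*sqrt(218))
(((-1859610 + T(211, -1771))/(2399589 + 1249176))/894236)/(-2152265) = (((-1859610 + I*sqrt(218))/(2399589 + 1249176))/894236)/(-2152265) = (((-1859610 + I*sqrt(218))/3648765)*(1/894236))*(-1/2152265) = (((-1859610 + I*sqrt(218))*(1/3648765))*(1/894236))*(-1/2152265) = ((-123974/243251 + I*sqrt(218)/3648765)*(1/894236))*(-1/2152265) = (-61987/108761900618 + I*sqrt(218)/3262857018540)*(-1/2152265) = 61987/234084432033599770 - I*sqrt(218)/7022532961007993100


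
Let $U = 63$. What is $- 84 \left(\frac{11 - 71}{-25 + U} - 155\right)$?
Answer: $\frac{249900}{19} \approx 13153.0$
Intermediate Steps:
$- 84 \left(\frac{11 - 71}{-25 + U} - 155\right) = - 84 \left(\frac{11 - 71}{-25 + 63} - 155\right) = - 84 \left(- \frac{60}{38} - 155\right) = - 84 \left(\left(-60\right) \frac{1}{38} - 155\right) = - 84 \left(- \frac{30}{19} - 155\right) = \left(-84\right) \left(- \frac{2975}{19}\right) = \frac{249900}{19}$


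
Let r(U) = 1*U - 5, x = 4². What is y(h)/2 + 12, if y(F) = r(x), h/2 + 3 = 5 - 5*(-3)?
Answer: 35/2 ≈ 17.500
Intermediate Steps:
h = 34 (h = -6 + 2*(5 - 5*(-3)) = -6 + 2*(5 + 15) = -6 + 2*20 = -6 + 40 = 34)
x = 16
r(U) = -5 + U (r(U) = U - 5 = -5 + U)
y(F) = 11 (y(F) = -5 + 16 = 11)
y(h)/2 + 12 = 11/2 + 12 = 35/2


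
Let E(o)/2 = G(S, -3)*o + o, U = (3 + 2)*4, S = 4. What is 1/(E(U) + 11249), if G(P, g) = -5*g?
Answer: 1/11889 ≈ 8.4111e-5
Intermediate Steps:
U = 20 (U = 5*4 = 20)
E(o) = 32*o (E(o) = 2*((-5*(-3))*o + o) = 2*(15*o + o) = 2*(16*o) = 32*o)
1/(E(U) + 11249) = 1/(32*20 + 11249) = 1/(640 + 11249) = 1/11889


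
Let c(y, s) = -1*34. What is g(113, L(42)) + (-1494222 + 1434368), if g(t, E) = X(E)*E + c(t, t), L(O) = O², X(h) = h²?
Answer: 5488971856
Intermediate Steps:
c(y, s) = -34
g(t, E) = -34 + E³ (g(t, E) = E²*E - 34 = E³ - 34 = -34 + E³)
g(113, L(42)) + (-1494222 + 1434368) = (-34 + (42²)³) + (-1494222 + 1434368) = (-34 + 1764³) - 59854 = (-34 + 5489031744) - 59854 = 5489031710 - 59854 = 5488971856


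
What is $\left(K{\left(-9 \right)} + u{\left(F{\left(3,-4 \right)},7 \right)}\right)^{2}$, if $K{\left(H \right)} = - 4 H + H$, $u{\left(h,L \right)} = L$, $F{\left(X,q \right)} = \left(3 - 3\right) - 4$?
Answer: $1156$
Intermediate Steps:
$F{\left(X,q \right)} = -4$ ($F{\left(X,q \right)} = 0 - 4 = -4$)
$K{\left(H \right)} = - 3 H$
$\left(K{\left(-9 \right)} + u{\left(F{\left(3,-4 \right)},7 \right)}\right)^{2} = \left(\left(-3\right) \left(-9\right) + 7\right)^{2} = \left(27 + 7\right)^{2} = 34^{2} = 1156$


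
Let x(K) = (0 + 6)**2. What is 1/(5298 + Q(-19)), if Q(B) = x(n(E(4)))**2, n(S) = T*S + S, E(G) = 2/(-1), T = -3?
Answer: 1/6594 ≈ 0.00015165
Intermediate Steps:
E(G) = -2 (E(G) = 2*(-1) = -2)
n(S) = -2*S (n(S) = -3*S + S = -2*S)
x(K) = 36 (x(K) = 6**2 = 36)
Q(B) = 1296 (Q(B) = 36**2 = 1296)
1/(5298 + Q(-19)) = 1/(5298 + 1296) = 1/6594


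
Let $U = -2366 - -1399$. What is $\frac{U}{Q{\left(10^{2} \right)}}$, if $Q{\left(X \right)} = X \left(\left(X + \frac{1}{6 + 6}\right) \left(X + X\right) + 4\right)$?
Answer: $- \frac{2901}{6006200} \approx -0.000483$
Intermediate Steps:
$U = -967$ ($U = -2366 + 1399 = -967$)
$Q{\left(X \right)} = X \left(4 + 2 X \left(\frac{1}{12} + X\right)\right)$ ($Q{\left(X \right)} = X \left(\left(X + \frac{1}{12}\right) 2 X + 4\right) = X \left(\left(\frac{1}{12} + X\right) 2 X + 4\right) = X \left(2 X \left(\frac{1}{12} + X\right) + 4\right) = X \left(4 + 2 X \left(\frac{1}{12} + X\right)\right)$)
$\frac{U}{Q{\left(10^{2} \right)}} = - \frac{967}{\frac{1}{6} \cdot 10^{2} \left(24 + 10^{2} + 12 \left(10^{2}\right)^{2}\right)} = - \frac{967}{\frac{1}{6} \cdot 100 \left(24 + 100 + 12 \cdot 100^{2}\right)} = - \frac{967}{\frac{1}{6} \cdot 100 \left(24 + 100 + 12 \cdot 10000\right)} = - \frac{967}{\frac{1}{6} \cdot 100 \left(24 + 100 + 120000\right)} = - \frac{967}{\frac{1}{6} \cdot 100 \cdot 120124} = - \frac{967}{\frac{6006200}{3}} = \left(-967\right) \frac{3}{6006200} = - \frac{2901}{6006200}$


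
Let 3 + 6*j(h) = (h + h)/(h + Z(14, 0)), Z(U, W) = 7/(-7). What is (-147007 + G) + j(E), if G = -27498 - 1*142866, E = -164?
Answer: -314197457/990 ≈ -3.1737e+5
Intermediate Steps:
Z(U, W) = -1 (Z(U, W) = 7*(-⅐) = -1)
j(h) = -½ + h/(3*(-1 + h)) (j(h) = -½ + ((h + h)/(h - 1))/6 = -½ + ((2*h)/(-1 + h))/6 = -½ + (2*h/(-1 + h))/6 = -½ + h/(3*(-1 + h)))
G = -170364 (G = -27498 - 142866 = -170364)
(-147007 + G) + j(E) = (-147007 - 170364) + (3 - 1*(-164))/(6*(-1 - 164)) = -317371 + (⅙)*(3 + 164)/(-165) = -317371 + (⅙)*(-1/165)*167 = -317371 - 167/990 = -314197457/990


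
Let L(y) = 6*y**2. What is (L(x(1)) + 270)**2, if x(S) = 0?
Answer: 72900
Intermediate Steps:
(L(x(1)) + 270)**2 = (6*0**2 + 270)**2 = (6*0 + 270)**2 = (0 + 270)**2 = 270**2 = 72900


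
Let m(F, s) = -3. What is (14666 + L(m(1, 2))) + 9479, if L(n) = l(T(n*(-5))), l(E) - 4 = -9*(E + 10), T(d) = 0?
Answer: 24059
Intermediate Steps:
l(E) = -86 - 9*E (l(E) = 4 - 9*(E + 10) = 4 - 9*(10 + E) = 4 + (-90 - 9*E) = -86 - 9*E)
L(n) = -86 (L(n) = -86 - 9*0 = -86 + 0 = -86)
(14666 + L(m(1, 2))) + 9479 = (14666 - 86) + 9479 = 14580 + 9479 = 24059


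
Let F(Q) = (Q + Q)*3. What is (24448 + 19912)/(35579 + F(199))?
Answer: 44360/36773 ≈ 1.2063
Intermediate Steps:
F(Q) = 6*Q (F(Q) = (2*Q)*3 = 6*Q)
(24448 + 19912)/(35579 + F(199)) = (24448 + 19912)/(35579 + 6*199) = 44360/(35579 + 1194) = 44360/36773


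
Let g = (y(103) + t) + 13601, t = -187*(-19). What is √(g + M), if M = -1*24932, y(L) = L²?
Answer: √2831 ≈ 53.207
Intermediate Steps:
t = 3553
M = -24932
g = 27763 (g = (103² + 3553) + 13601 = (10609 + 3553) + 13601 = 14162 + 13601 = 27763)
√(g + M) = √(27763 - 24932) = √2831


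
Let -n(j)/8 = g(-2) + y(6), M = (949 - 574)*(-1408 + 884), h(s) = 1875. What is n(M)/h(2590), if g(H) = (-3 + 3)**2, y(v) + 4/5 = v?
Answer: -208/9375 ≈ -0.022187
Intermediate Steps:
y(v) = -4/5 + v
g(H) = 0 (g(H) = 0**2 = 0)
M = -196500 (M = 375*(-524) = -196500)
n(j) = -208/5 (n(j) = -8*(0 + (-4/5 + 6)) = -8*(0 + 26/5) = -8*26/5 = -208/5)
n(M)/h(2590) = -208/5/1875 = -208/5*1/1875 = -208/9375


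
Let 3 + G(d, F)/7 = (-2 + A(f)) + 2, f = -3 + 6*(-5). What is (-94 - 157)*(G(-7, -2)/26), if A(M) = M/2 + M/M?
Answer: 65009/52 ≈ 1250.2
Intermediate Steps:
f = -33 (f = -3 - 30 = -33)
A(M) = 1 + M/2 (A(M) = M*(½) + 1 = M/2 + 1 = 1 + M/2)
G(d, F) = -259/2 (G(d, F) = -21 + 7*((-2 + (1 + (½)*(-33))) + 2) = -21 + 7*((-2 + (1 - 33/2)) + 2) = -21 + 7*((-2 - 31/2) + 2) = -21 + 7*(-35/2 + 2) = -21 + 7*(-31/2) = -21 - 217/2 = -259/2)
(-94 - 157)*(G(-7, -2)/26) = (-94 - 157)*(-259/2/26) = -(-65009)/(2*26) = -251*(-259/52) = 65009/52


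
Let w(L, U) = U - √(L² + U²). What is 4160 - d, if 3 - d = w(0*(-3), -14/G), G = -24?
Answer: 4157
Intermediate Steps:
d = 3 (d = 3 - (-14/(-24) - √((0*(-3))² + (-14/(-24))²)) = 3 - (-14*(-1/24) - √(0² + (-14*(-1/24))²)) = 3 - (7/12 - √(0 + (7/12)²)) = 3 - (7/12 - √(0 + 49/144)) = 3 - (7/12 - √(49/144)) = 3 - (7/12 - 1*7/12) = 3 - (7/12 - 7/12) = 3 - 1*0 = 3 + 0 = 3)
4160 - d = 4160 - 1*3 = 4160 - 3 = 4157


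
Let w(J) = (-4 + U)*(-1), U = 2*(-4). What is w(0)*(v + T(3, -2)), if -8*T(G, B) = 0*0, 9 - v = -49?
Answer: 696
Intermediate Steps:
v = 58 (v = 9 - 1*(-49) = 9 + 49 = 58)
U = -8
w(J) = 12 (w(J) = (-4 - 8)*(-1) = -12*(-1) = 12)
T(G, B) = 0 (T(G, B) = -0*0 = -⅛*0 = 0)
w(0)*(v + T(3, -2)) = 12*(58 + 0) = 12*58 = 696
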